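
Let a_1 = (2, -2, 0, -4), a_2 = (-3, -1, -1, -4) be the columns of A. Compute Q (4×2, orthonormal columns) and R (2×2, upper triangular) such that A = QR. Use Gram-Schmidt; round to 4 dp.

a_1 = (2, -2, 0, -4); ‖a_1‖ = 4.8990, so e_1 = (0.4082, -0.4082, 0.0000, -0.8165).
e_1·a_2 = 0.4082·(-3) + (-0.4082)·(-1) + 0.0000·(-1) + (-0.8165)·(-4) = 2.4495.
u_2 = a_2 − 2.4495·e_1 = (-4.0000, 0.0000, -1.0000, -2.0000).
‖u_2‖ = 4.5826, so e_2 = (-0.8729, 0.0000, -0.2182, -0.4364).

Q = [[0.4082, -0.8729], [-0.4082, 0.0000], [0.0000, -0.2182], [-0.8165, -0.4364]], R = [[4.8990, 2.4495], [0.0000, 4.5826]]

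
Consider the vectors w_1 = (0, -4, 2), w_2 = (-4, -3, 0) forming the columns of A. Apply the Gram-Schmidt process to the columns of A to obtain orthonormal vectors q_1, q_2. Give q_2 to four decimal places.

q_1 = w_1/‖w_1‖ = (0, -4, 2)/4.4721 = (0.0000, -0.8944, 0.4472).
r_{12} = q_1·w_2 = 2.6833.
u_2 = w_2 − 2.6833·q_1 = (-4.0000, -0.6000, -1.2000).
‖u_2‖ = 4.2190, so q_2 = (-0.9481, -0.1422, -0.2844).

q_2 = (-0.9481, -0.1422, -0.2844)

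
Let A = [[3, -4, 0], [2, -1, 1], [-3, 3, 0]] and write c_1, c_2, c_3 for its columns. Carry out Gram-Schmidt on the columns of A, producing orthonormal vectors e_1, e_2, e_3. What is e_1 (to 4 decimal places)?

e_1 = c_1/‖c_1‖ = (3, 2, -3)/4.6904 = (0.6396, 0.4264, -0.6396).

e_1 = (0.6396, 0.4264, -0.6396)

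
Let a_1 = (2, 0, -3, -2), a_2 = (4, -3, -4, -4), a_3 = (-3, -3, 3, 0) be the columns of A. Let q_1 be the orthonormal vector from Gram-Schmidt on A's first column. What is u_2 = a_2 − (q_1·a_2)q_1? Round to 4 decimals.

a_1 = (2, 0, -3, -2); ‖a_1‖ = 4.1231, so q_1 = (0.4851, 0.0000, -0.7276, -0.4851).
q_1·a_2 = 0.4851·4 + 0.0000·(-3) + (-0.7276)·(-4) + (-0.4851)·(-4) = 6.7910.
u_2 = a_2 − 6.7910·q_1 = (0.7059, -3.0000, 0.9412, -0.7059).

u_2 = (0.7059, -3.0000, 0.9412, -0.7059)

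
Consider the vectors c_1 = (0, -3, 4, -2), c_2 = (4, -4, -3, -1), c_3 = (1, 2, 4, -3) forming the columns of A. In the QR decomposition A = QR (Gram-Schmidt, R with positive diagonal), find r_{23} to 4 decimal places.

r_{23} = -2.1798

c_1 = (0, -3, 4, -2); ‖c_1‖ = 5.3852, so q_1 = (0.0000, -0.5571, 0.7428, -0.3714).
q_1·c_2 = 0.0000·4 + (-0.5571)·(-4) + 0.7428·(-3) + (-0.3714)·(-1) = 0.3714.
u_2 = c_2 − 0.3714·q_1 = (4.0000, -3.7931, -3.2759, -0.8621).
‖u_2‖ = 6.4701, so q_2 = (0.6182, -0.5863, -0.5063, -0.1332).
r_{23} = q_2·c_3 = -2.1798.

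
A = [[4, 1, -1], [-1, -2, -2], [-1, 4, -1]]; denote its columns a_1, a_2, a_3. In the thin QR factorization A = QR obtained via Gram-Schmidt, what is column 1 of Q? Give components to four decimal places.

q_1 = (0.9428, -0.2357, -0.2357)

a_1 = (4, -1, -1); ‖a_1‖ = 4.2426, so q_1 = (0.9428, -0.2357, -0.2357).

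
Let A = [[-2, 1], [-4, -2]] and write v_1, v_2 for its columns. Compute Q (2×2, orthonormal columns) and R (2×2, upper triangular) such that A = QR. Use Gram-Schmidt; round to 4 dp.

Q = [[-0.4472, 0.8944], [-0.8944, -0.4472]], R = [[4.4721, 1.3416], [0.0000, 1.7889]]

v_1 = (-2, -4); ‖v_1‖ = 4.4721, so e_1 = (-0.4472, -0.8944).
e_1·v_2 = (-0.4472)·1 + (-0.8944)·(-2) = 1.3416.
u_2 = v_2 − 1.3416·e_1 = (1.6000, -0.8000).
‖u_2‖ = 1.7889, so e_2 = (0.8944, -0.4472).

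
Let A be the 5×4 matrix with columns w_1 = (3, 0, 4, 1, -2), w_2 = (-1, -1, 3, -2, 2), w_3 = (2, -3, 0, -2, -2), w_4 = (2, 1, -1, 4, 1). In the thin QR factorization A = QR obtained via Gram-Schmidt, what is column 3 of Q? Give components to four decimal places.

e_3 = (0.2795, -0.6883, -0.2520, -0.5167, -0.3431)

e_1 = w_1/‖w_1‖ = (3, 0, 4, 1, -2)/5.4772 = (0.5477, 0.0000, 0.7303, 0.1826, -0.3651).
r_{12} = e_1·w_2 = 0.5477.
u_2 = w_2 − 0.5477·e_1 = (-1.3000, -1.0000, 2.6000, -2.1000, 2.2000).
‖u_2‖ = 4.3243, so e_2 = (-0.3006, -0.2312, 0.6012, -0.4856, 0.5087).
r_{13} = e_1·w_3 = 1.4606; r_{23} = e_2·w_3 = 0.0462.
u_3 = w_3 − 1.4606·e_1 − 0.0462·e_2 = (1.2139, -2.9893, -1.0945, -2.2442, -1.4902).
‖u_3‖ = 4.3433, so e_3 = (0.2795, -0.6883, -0.2520, -0.5167, -0.3431).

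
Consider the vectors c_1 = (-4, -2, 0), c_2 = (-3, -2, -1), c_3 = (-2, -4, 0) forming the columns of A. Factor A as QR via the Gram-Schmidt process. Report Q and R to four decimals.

c_1 = (-4, -2, 0); ‖c_1‖ = 4.4721, so q_1 = (-0.8944, -0.4472, 0.0000).
q_1·c_2 = (-0.8944)·(-3) + (-0.4472)·(-2) + 0.0000·(-1) = 3.5777.
u_2 = c_2 − 3.5777·q_1 = (0.2000, -0.4000, -1.0000).
‖u_2‖ = 1.0954, so q_2 = (0.1826, -0.3651, -0.9129).
q_1·c_3 = (-0.8944)·(-2) + (-0.4472)·(-4) + 0.0000·0 = 3.5777; q_2·c_3 = 0.1826·(-2) + (-0.3651)·(-4) + (-0.9129)·0 = 1.0954.
u_3 = c_3 − 3.5777·q_1 − 1.0954·q_2 = (1.0000, -2.0000, 1.0000).
‖u_3‖ = 2.4495, so q_3 = (0.4082, -0.8165, 0.4082).

Q = [[-0.8944, 0.1826, 0.4082], [-0.4472, -0.3651, -0.8165], [0.0000, -0.9129, 0.4082]], R = [[4.4721, 3.5777, 3.5777], [0.0000, 1.0954, 1.0954], [0.0000, 0.0000, 2.4495]]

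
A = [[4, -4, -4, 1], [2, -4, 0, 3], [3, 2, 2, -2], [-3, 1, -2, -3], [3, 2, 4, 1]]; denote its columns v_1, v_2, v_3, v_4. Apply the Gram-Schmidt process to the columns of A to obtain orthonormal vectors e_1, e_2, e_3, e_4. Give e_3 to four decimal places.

v_1 = (4, 2, 3, -3, 3); ‖v_1‖ = 6.8557, so e_1 = (0.5835, 0.2917, 0.4376, -0.4376, 0.4376).
e_1·v_2 = 0.5835·(-4) + 0.2917·(-4) + 0.4376·2 + (-0.4376)·1 + 0.4376·2 = -2.1880.
u_2 = v_2 + 2.1880·e_1 = (-2.7234, -3.3617, 2.9574, 0.0426, 2.9574).
‖u_2‖ = 6.0177, so e_2 = (-0.4526, -0.5586, 0.4915, 0.0071, 0.4915).
e_1·v_3 = 0.5835·(-4) + 0.2917·0 + 0.4376·2 + (-0.4376)·(-2) + 0.4376·4 = 1.1669; e_2·v_3 = (-0.4526)·(-4) + (-0.5586)·0 + 0.4915·2 + 0.0071·(-2) + 0.4915·4 = 4.7449.
u_3 = v_3 − 1.1669·e_1 − 4.7449·e_2 = (-2.5335, 2.3102, -0.8425, -1.5229, 1.1575).
‖u_3‖ = 4.0155, so e_3 = (-0.6309, 0.5753, -0.2098, -0.3793, 0.2882).

e_3 = (-0.6309, 0.5753, -0.2098, -0.3793, 0.2882)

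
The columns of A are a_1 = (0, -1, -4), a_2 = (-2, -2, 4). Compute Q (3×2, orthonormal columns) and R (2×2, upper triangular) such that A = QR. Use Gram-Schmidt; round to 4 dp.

Q = [[0.0000, -0.5664], [-0.2425, -0.7996], [-0.9701, 0.1999]], R = [[4.1231, -3.3955], [0.0000, 3.5314]]

e_1 = a_1/‖a_1‖ = (0, -1, -4)/4.1231 = (0.0000, -0.2425, -0.9701).
r_{12} = e_1·a_2 = -3.3955.
u_2 = a_2 + 3.3955·e_1 = (-2.0000, -2.8235, 0.7059).
‖u_2‖ = 3.5314, so e_2 = (-0.5664, -0.7996, 0.1999).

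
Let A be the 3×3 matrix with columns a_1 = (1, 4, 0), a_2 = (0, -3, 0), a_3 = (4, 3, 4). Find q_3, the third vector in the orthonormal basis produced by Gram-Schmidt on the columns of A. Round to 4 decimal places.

q_1 = a_1/‖a_1‖ = (1, 4, 0)/4.1231 = (0.2425, 0.9701, 0.0000).
r_{12} = q_1·a_2 = -2.9104.
u_2 = a_2 + 2.9104·q_1 = (0.7059, -0.1765, 0.0000).
‖u_2‖ = 0.7276, so q_2 = (0.9701, -0.2425, 0.0000).
r_{13} = q_1·a_3 = 3.8806; r_{23} = q_2·a_3 = 3.1530.
u_3 = a_3 − 3.8806·q_1 − 3.1530·q_2 = (0.0000, 0.0000, 4.0000).
‖u_3‖ = 4.0000, so q_3 = (0.0000, 0.0000, 1.0000).

q_3 = (0.0000, 0.0000, 1.0000)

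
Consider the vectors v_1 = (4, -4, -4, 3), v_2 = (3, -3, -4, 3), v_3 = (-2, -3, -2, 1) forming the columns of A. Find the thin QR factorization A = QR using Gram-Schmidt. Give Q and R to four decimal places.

v_1 = (4, -4, -4, 3); ‖v_1‖ = 7.5498, so q_1 = (0.5298, -0.5298, -0.5298, 0.3974).
q_1·v_2 = 0.5298·3 + (-0.5298)·(-3) + (-0.5298)·(-4) + 0.3974·3 = 6.4902.
u_2 = v_2 − 6.4902·q_1 = (-0.4386, 0.4386, -0.5614, 0.4211).
‖u_2‖ = 0.9366, so q_2 = (-0.4683, 0.4683, -0.5994, 0.4496).
q_1·v_3 = 0.5298·(-2) + (-0.5298)·(-3) + (-0.5298)·(-2) + 0.3974·1 = 1.9868; q_2·v_3 = (-0.4683)·(-2) + 0.4683·(-3) + (-0.5994)·(-2) + 0.4496·1 = 1.1801.
u_3 = v_3 − 1.9868·q_1 − 1.1801·q_2 = (-2.5000, -2.5000, -0.2400, -0.3200).
‖u_3‖ = 3.5581, so q_3 = (-0.7026, -0.7026, -0.0675, -0.0899).

Q = [[0.5298, -0.4683, -0.7026], [-0.5298, 0.4683, -0.7026], [-0.5298, -0.5994, -0.0675], [0.3974, 0.4496, -0.0899]], R = [[7.5498, 6.4902, 1.9868], [0.0000, 0.9366, 1.1801], [0.0000, 0.0000, 3.5581]]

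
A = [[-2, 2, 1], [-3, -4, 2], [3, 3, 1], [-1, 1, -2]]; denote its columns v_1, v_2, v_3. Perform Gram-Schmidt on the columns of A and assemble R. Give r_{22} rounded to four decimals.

v_1 = (-2, -3, 3, -1); ‖v_1‖ = 4.7958, so q_1 = (-0.4170, -0.6255, 0.6255, -0.2085).
q_1·v_2 = (-0.4170)·2 + (-0.6255)·(-4) + 0.6255·3 + (-0.2085)·1 = 3.3362.
u_2 = v_2 − 3.3362·q_1 = (3.3913, -1.9130, 0.9130, 1.6957).
r_{22} = ‖u_2‖ = 4.3439.

r_{22} = 4.3439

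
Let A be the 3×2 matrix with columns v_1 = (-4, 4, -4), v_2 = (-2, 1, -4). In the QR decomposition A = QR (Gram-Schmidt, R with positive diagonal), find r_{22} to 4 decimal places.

v_1 = (-4, 4, -4); ‖v_1‖ = 6.9282, so q_1 = (-0.5774, 0.5774, -0.5774).
q_1·v_2 = (-0.5774)·(-2) + 0.5774·1 + (-0.5774)·(-4) = 4.0415.
u_2 = v_2 − 4.0415·q_1 = (0.3333, -1.3333, -1.6667).
r_{22} = ‖u_2‖ = 2.1602.

r_{22} = 2.1602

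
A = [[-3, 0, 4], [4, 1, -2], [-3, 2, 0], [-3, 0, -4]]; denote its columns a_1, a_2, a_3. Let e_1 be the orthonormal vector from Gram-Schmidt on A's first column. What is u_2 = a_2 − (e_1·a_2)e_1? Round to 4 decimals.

e_1 = a_1/‖a_1‖ = (-3, 4, -3, -3)/6.5574 = (-0.4575, 0.6100, -0.4575, -0.4575).
r_{12} = e_1·a_2 = -0.3050.
u_2 = a_2 + 0.3050·e_1 = (-0.1395, 1.1860, 1.8605, -0.1395).

u_2 = (-0.1395, 1.1860, 1.8605, -0.1395)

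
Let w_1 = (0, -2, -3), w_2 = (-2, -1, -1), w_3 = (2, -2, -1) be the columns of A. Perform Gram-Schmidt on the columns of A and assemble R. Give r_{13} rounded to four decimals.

w_1 = (0, -2, -3); ‖w_1‖ = 3.6056, so e_1 = (0.0000, -0.5547, -0.8321).
r_{13} = e_1·w_3 = 1.9415.

r_{13} = 1.9415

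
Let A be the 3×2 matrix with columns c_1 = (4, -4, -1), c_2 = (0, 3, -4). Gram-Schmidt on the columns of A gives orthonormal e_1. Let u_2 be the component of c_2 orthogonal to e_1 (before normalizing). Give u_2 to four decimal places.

e_1 = c_1/‖c_1‖ = (4, -4, -1)/5.7446 = (0.6963, -0.6963, -0.1741).
r_{12} = e_1·c_2 = -1.3926.
u_2 = c_2 + 1.3926·e_1 = (0.9697, 2.0303, -4.2424).

u_2 = (0.9697, 2.0303, -4.2424)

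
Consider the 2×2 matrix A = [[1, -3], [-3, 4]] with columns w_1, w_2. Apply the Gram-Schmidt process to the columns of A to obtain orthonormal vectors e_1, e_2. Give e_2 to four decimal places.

w_1 = (1, -3); ‖w_1‖ = 3.1623, so e_1 = (0.3162, -0.9487).
e_1·w_2 = 0.3162·(-3) + (-0.9487)·4 = -4.7434.
u_2 = w_2 + 4.7434·e_1 = (-1.5000, -0.5000).
‖u_2‖ = 1.5811, so e_2 = (-0.9487, -0.3162).

e_2 = (-0.9487, -0.3162)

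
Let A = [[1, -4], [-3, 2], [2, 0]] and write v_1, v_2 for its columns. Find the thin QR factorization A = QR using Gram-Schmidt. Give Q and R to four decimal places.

e_1 = v_1/‖v_1‖ = (1, -3, 2)/3.7417 = (0.2673, -0.8018, 0.5345).
r_{12} = e_1·v_2 = -2.6726.
u_2 = v_2 + 2.6726·e_1 = (-3.2857, -0.1429, 1.4286).
‖u_2‖ = 3.5857, so e_2 = (-0.9163, -0.0398, 0.3984).

Q = [[0.2673, -0.9163], [-0.8018, -0.0398], [0.5345, 0.3984]], R = [[3.7417, -2.6726], [0.0000, 3.5857]]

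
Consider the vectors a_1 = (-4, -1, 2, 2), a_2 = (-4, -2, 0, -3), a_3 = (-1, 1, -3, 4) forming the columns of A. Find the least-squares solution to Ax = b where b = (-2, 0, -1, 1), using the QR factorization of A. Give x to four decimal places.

x = (0.1074, 0.2706, 0.4137)

a_1 = (-4, -1, 2, 2); ‖a_1‖ = 5.0000, so q_1 = (-0.8000, -0.2000, 0.4000, 0.4000).
q_1·a_2 = (-0.8000)·(-4) + (-0.2000)·(-2) + 0.4000·0 + 0.4000·(-3) = 2.4000.
u_2 = a_2 − 2.4000·q_1 = (-2.0800, -1.5200, -0.9600, -3.9600).
‖u_2‖ = 4.8208, so q_2 = (-0.4315, -0.3153, -0.1991, -0.8214).
q_1·a_3 = (-0.8000)·(-1) + (-0.2000)·1 + 0.4000·(-3) + 0.4000·4 = 1.0000; q_2·a_3 = (-0.4315)·(-1) + (-0.3153)·1 + (-0.1991)·(-3) + (-0.8214)·4 = -2.5722.
u_3 = a_3 − 1.0000·q_1 + 2.5722·q_2 = (-1.3098, 0.3890, -3.9122, 1.4871).
‖u_3‖ = 4.4027, so q_3 = (-0.2975, 0.0884, -0.8886, 0.3378).
Qᵀb = (1.6000, 0.2406, 1.8214).
Back-substitute: x_3 = 1.8214/4.4027 = 0.4137.
x_2 = (0.2406 + 2.5722·0.4137)/4.8208 = 0.2706.
x_1 = (1.6000 − 2.4000·0.2706 − 1.0000·0.4137)/5.0000 = 0.1074.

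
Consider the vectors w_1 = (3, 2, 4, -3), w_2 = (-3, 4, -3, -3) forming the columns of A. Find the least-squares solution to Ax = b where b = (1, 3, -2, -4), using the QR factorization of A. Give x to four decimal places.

w_1 = (3, 2, 4, -3); ‖w_1‖ = 6.1644, so e_1 = (0.4867, 0.3244, 0.6489, -0.4867).
e_1·w_2 = 0.4867·(-3) + 0.3244·4 + 0.6489·(-3) + (-0.4867)·(-3) = -0.6489.
u_2 = w_2 + 0.6489·e_1 = (-2.6842, 4.2105, -2.5789, -3.3158).
‖u_2‖ = 6.5253, so e_2 = (-0.4114, 0.6453, -0.3952, -0.5081).
Qᵀb = (2.1089, 4.3475).
Back-substitute: x_2 = 4.3475/6.5253 = 0.6663.
x_1 = (2.1089 + 0.6489·0.6663)/6.1644 = 0.4122.

x = (0.4122, 0.6663)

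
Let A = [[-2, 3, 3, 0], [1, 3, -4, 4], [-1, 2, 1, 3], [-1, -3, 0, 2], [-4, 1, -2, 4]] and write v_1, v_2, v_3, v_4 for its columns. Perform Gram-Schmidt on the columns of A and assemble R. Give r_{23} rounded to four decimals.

v_1 = (-2, 1, -1, -1, -4); ‖v_1‖ = 4.7958, so e_1 = (-0.4170, 0.2085, -0.2085, -0.2085, -0.8341).
e_1·v_2 = (-0.4170)·3 + 0.2085·3 + (-0.2085)·2 + (-0.2085)·(-3) + (-0.8341)·1 = -1.2511.
u_2 = v_2 + 1.2511·e_1 = (2.4783, 3.2609, 1.7391, -3.2609, -0.0435).
‖u_2‖ = 5.5168, so e_2 = (0.4492, 0.5911, 0.3152, -0.5911, -0.0079).
r_{23} = e_2·v_3 = -0.6857.

r_{23} = -0.6857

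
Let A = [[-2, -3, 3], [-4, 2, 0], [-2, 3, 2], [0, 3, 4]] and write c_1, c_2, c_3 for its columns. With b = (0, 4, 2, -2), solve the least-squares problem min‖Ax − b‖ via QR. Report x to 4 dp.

x = (-1.0037, 0.1534, -0.5316)

c_1 = (-2, -4, -2, 0); ‖c_1‖ = 4.8990, so q_1 = (-0.4082, -0.8165, -0.4082, 0.0000).
q_1·c_2 = (-0.4082)·(-3) + (-0.8165)·2 + (-0.4082)·3 + 0.0000·3 = -1.6330.
u_2 = c_2 + 1.6330·q_1 = (-3.6667, 0.6667, 2.3333, 3.0000).
‖u_2‖ = 5.3229, so q_2 = (-0.6888, 0.1252, 0.4384, 0.5636).
q_1·c_3 = (-0.4082)·3 + (-0.8165)·0 + (-0.4082)·2 + 0.0000·4 = -2.0412; q_2·c_3 = (-0.6888)·3 + 0.1252·0 + 0.4384·2 + 0.5636·4 = 1.0646.
u_3 = c_3 + 2.0412·q_1 − 1.0646·q_2 = (2.9000, -1.8000, 0.7000, 3.4000).
‖u_3‖ = 4.8683, so q_3 = (0.5957, -0.3697, 0.1438, 0.6984).
Qᵀb = (-4.0825, 0.2505, -2.5882).
Back-substitute: x_3 = -2.5882/4.8683 = -0.5316.
x_2 = (0.2505 − 1.0646·(-0.5316))/5.3229 = 0.1534.
x_1 = (-4.0825 + 1.6330·0.1534 + 2.0412·(-0.5316))/4.8990 = -1.0037.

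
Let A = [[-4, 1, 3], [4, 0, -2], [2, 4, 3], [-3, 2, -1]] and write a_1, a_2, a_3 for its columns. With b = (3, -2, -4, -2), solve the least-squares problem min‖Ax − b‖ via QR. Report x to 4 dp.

x = (-0.3848, -1.2506, 0.6532)

a_1 = (-4, 4, 2, -3); ‖a_1‖ = 6.7082, so e_1 = (-0.5963, 0.5963, 0.2981, -0.4472).
e_1·a_2 = (-0.5963)·1 + 0.5963·0 + 0.2981·4 + (-0.4472)·2 = -0.2981.
u_2 = a_2 + 0.2981·e_1 = (0.8222, 0.1778, 4.0889, 1.8667).
‖u_2‖ = 4.5729, so e_2 = (0.1798, 0.0389, 0.8942, 0.4082).
e_1·a_3 = (-0.5963)·3 + 0.5963·(-2) + 0.2981·3 + (-0.4472)·(-1) = -1.6398; e_2·a_3 = 0.1798·3 + 0.0389·(-2) + 0.8942·3 + 0.4082·(-1) = 2.7359.
u_3 = a_3 + 1.6398·e_1 − 2.7359·e_2 = (1.5303, -1.1286, 1.0425, -2.8502).
‖u_3‖ = 3.5813, so e_3 = (0.4273, -0.3151, 0.2911, -0.7958).
Qᵀb = (-3.2796, -3.9314, 2.3395).
Back-substitute: x_3 = 2.3395/3.5813 = 0.6532.
x_2 = (-3.9314 − 2.7359·0.6532)/4.5729 = -1.2506.
x_1 = (-3.2796 + 0.2981·(-1.2506) + 1.6398·0.6532)/6.7082 = -0.3848.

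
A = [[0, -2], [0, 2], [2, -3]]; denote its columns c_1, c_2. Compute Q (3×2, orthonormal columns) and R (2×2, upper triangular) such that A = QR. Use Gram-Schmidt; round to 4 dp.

e_1 = c_1/‖c_1‖ = (0, 0, 2)/2.0000 = (0.0000, 0.0000, 1.0000).
r_{12} = e_1·c_2 = -3.0000.
u_2 = c_2 + 3.0000·e_1 = (-2.0000, 2.0000, 0.0000).
‖u_2‖ = 2.8284, so e_2 = (-0.7071, 0.7071, 0.0000).

Q = [[0.0000, -0.7071], [0.0000, 0.7071], [1.0000, 0.0000]], R = [[2.0000, -3.0000], [0.0000, 2.8284]]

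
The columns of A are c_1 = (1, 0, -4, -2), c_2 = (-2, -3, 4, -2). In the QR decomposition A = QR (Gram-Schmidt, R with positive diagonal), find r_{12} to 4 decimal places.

r_{12} = -3.0551

c_1 = (1, 0, -4, -2); ‖c_1‖ = 4.5826, so e_1 = (0.2182, 0.0000, -0.8729, -0.4364).
r_{12} = e_1·c_2 = -3.0551.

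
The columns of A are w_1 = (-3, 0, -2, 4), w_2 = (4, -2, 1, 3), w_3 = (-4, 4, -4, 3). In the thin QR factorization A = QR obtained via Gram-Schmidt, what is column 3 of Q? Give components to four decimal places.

q_1 = w_1/‖w_1‖ = (-3, 0, -2, 4)/5.3852 = (-0.5571, 0.0000, -0.3714, 0.7428).
r_{12} = q_1·w_2 = -0.3714.
u_2 = w_2 + 0.3714·q_1 = (3.7931, -2.0000, 0.8621, 3.2759).
‖u_2‖ = 5.4646, so q_2 = (0.6941, -0.3660, 0.1578, 0.5995).
r_{13} = q_1·w_3 = 5.9423; r_{23} = q_2·w_3 = -3.0731.
u_3 = w_3 − 5.9423·q_1 + 3.0731·q_2 = (1.4434, 2.8753, -1.3083, 0.4284).
‖u_3‖ = 3.4994, so q_3 = (0.4125, 0.8216, -0.3739, 0.1224).

q_3 = (0.4125, 0.8216, -0.3739, 0.1224)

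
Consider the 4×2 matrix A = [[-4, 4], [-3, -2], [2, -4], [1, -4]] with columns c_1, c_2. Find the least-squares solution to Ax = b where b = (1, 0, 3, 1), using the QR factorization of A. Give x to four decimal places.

x = (-0.1004, -0.2732)

c_1 = (-4, -3, 2, 1); ‖c_1‖ = 5.4772, so q_1 = (-0.7303, -0.5477, 0.3651, 0.1826).
q_1·c_2 = (-0.7303)·4 + (-0.5477)·(-2) + 0.3651·(-4) + 0.1826·(-4) = -4.0166.
u_2 = c_2 + 4.0166·q_1 = (1.0667, -4.2000, -2.5333, -3.2667).
‖u_2‖ = 5.9889, so q_2 = (0.1781, -0.7013, -0.4230, -0.5455).
Qᵀb = (0.5477, -1.6364).
Back-substitute: x_2 = -1.6364/5.9889 = -0.2732.
x_1 = (0.5477 + 4.0166·(-0.2732))/5.4772 = -0.1004.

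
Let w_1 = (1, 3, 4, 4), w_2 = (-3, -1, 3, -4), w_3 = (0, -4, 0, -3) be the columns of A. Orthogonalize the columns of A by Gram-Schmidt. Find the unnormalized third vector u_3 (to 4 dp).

e_1 = w_1/‖w_1‖ = (1, 3, 4, 4)/6.4807 = (0.1543, 0.4629, 0.6172, 0.6172).
r_{12} = e_1·w_2 = -1.5430.
u_2 = w_2 + 1.5430·e_1 = (-2.7619, -0.2857, 3.9524, -3.0476).
‖u_2‖ = 5.7113, so e_2 = (-0.4836, -0.0500, 0.6920, -0.5336).
r_{13} = e_1·w_3 = -3.7033; r_{23} = e_2·w_3 = 1.8009.
u_3 = w_3 + 3.7033·e_1 − 1.8009·e_2 = (1.4423, -2.1956, 1.0394, 0.2467).

u_3 = (1.4423, -2.1956, 1.0394, 0.2467)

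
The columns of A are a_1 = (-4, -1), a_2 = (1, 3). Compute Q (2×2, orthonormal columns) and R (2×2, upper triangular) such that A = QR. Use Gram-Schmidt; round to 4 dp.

Q = [[-0.9701, -0.2425], [-0.2425, 0.9701]], R = [[4.1231, -1.6977], [0.0000, 2.6679]]

e_1 = a_1/‖a_1‖ = (-4, -1)/4.1231 = (-0.9701, -0.2425).
r_{12} = e_1·a_2 = -1.6977.
u_2 = a_2 + 1.6977·e_1 = (-0.6471, 2.5882).
‖u_2‖ = 2.6679, so e_2 = (-0.2425, 0.9701).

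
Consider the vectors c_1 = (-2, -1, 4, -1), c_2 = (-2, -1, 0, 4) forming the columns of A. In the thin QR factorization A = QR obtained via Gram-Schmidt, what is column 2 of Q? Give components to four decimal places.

e_2 = (-0.4170, -0.2085, -0.0397, 0.8837)

c_1 = (-2, -1, 4, -1); ‖c_1‖ = 4.6904, so e_1 = (-0.4264, -0.2132, 0.8528, -0.2132).
e_1·c_2 = (-0.4264)·(-2) + (-0.2132)·(-1) + 0.8528·0 + (-0.2132)·4 = 0.2132.
u_2 = c_2 − 0.2132·e_1 = (-1.9091, -0.9545, -0.1818, 4.0455).
‖u_2‖ = 4.5776, so e_2 = (-0.4170, -0.2085, -0.0397, 0.8837).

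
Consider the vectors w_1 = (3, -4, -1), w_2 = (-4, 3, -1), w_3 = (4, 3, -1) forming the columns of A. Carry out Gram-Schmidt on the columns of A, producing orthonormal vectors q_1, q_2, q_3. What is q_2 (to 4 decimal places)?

w_1 = (3, -4, -1); ‖w_1‖ = 5.0990, so q_1 = (0.5883, -0.7845, -0.1961).
q_1·w_2 = 0.5883·(-4) + (-0.7845)·3 + (-0.1961)·(-1) = -4.5107.
u_2 = w_2 + 4.5107·q_1 = (-1.3462, -0.5385, -1.8846).
‖u_2‖ = 2.3778, so q_2 = (-0.5661, -0.2265, -0.7926).

q_2 = (-0.5661, -0.2265, -0.7926)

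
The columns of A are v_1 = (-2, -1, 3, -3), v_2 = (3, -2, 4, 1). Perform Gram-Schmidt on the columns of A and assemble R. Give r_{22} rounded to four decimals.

r_{22} = 5.3771

v_1 = (-2, -1, 3, -3); ‖v_1‖ = 4.7958, so q_1 = (-0.4170, -0.2085, 0.6255, -0.6255).
q_1·v_2 = (-0.4170)·3 + (-0.2085)·(-2) + 0.6255·4 + (-0.6255)·1 = 1.0426.
u_2 = v_2 − 1.0426·q_1 = (3.4348, -1.7826, 3.3478, 1.6522).
r_{22} = ‖u_2‖ = 5.3771.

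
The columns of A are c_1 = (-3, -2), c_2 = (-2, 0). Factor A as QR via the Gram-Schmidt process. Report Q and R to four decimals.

e_1 = c_1/‖c_1‖ = (-3, -2)/3.6056 = (-0.8321, -0.5547).
r_{12} = e_1·c_2 = 1.6641.
u_2 = c_2 − 1.6641·e_1 = (-0.6154, 0.9231).
‖u_2‖ = 1.1094, so e_2 = (-0.5547, 0.8321).

Q = [[-0.8321, -0.5547], [-0.5547, 0.8321]], R = [[3.6056, 1.6641], [0.0000, 1.1094]]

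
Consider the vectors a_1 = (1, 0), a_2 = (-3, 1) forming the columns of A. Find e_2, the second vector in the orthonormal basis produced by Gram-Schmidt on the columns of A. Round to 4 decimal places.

e_2 = (0.0000, 1.0000)

a_1 = (1, 0); ‖a_1‖ = 1.0000, so e_1 = (1.0000, 0.0000).
e_1·a_2 = 1.0000·(-3) + 0.0000·1 = -3.0000.
u_2 = a_2 + 3.0000·e_1 = (0.0000, 1.0000).
‖u_2‖ = 1.0000, so e_2 = (0.0000, 1.0000).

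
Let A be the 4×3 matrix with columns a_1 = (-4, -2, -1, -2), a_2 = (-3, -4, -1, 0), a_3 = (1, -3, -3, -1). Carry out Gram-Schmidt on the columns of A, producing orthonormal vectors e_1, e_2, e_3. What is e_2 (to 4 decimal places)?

e_2 = (0.1245, -0.8024, -0.0553, 0.5810)

a_1 = (-4, -2, -1, -2); ‖a_1‖ = 5.0000, so e_1 = (-0.8000, -0.4000, -0.2000, -0.4000).
e_1·a_2 = (-0.8000)·(-3) + (-0.4000)·(-4) + (-0.2000)·(-1) + (-0.4000)·0 = 4.2000.
u_2 = a_2 − 4.2000·e_1 = (0.3600, -2.3200, -0.1600, 1.6800).
‖u_2‖ = 2.8914, so e_2 = (0.1245, -0.8024, -0.0553, 0.5810).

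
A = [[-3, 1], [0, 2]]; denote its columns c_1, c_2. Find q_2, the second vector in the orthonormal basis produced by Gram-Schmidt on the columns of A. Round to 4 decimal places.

q_2 = (0.0000, 1.0000)

c_1 = (-3, 0); ‖c_1‖ = 3.0000, so q_1 = (-1.0000, 0.0000).
q_1·c_2 = (-1.0000)·1 + 0.0000·2 = -1.0000.
u_2 = c_2 + 1.0000·q_1 = (0.0000, 2.0000).
‖u_2‖ = 2.0000, so q_2 = (0.0000, 1.0000).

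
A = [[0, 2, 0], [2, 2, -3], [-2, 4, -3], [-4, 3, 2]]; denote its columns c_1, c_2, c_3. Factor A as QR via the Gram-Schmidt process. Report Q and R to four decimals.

Q = [[0.0000, 0.4232, 0.6401], [0.4082, 0.7053, 0.1046], [-0.4082, 0.5643, -0.6586], [-0.8165, 0.0705, 0.3816]], R = [[4.8990, -3.2660, -1.6330], [0.0000, 4.7258, -3.6678], [0.0000, 0.0000, 2.4250]]

q_1 = c_1/‖c_1‖ = (0, 2, -2, -4)/4.8990 = (0.0000, 0.4082, -0.4082, -0.8165).
r_{12} = q_1·c_2 = -3.2660.
u_2 = c_2 + 3.2660·q_1 = (2.0000, 3.3333, 2.6667, 0.3333).
‖u_2‖ = 4.7258, so q_2 = (0.4232, 0.7053, 0.5643, 0.0705).
r_{13} = q_1·c_3 = -1.6330; r_{23} = q_2·c_3 = -3.6678.
u_3 = c_3 + 1.6330·q_1 + 3.6678·q_2 = (1.5522, 0.2537, -1.5970, 0.9254).
‖u_3‖ = 2.4250, so q_3 = (0.6401, 0.1046, -0.6586, 0.3816).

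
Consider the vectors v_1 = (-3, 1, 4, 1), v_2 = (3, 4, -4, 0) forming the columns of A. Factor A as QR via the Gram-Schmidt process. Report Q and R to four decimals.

v_1 = (-3, 1, 4, 1); ‖v_1‖ = 5.1962, so e_1 = (-0.5774, 0.1925, 0.7698, 0.1925).
e_1·v_2 = (-0.5774)·3 + 0.1925·4 + 0.7698·(-4) + 0.1925·0 = -4.0415.
u_2 = v_2 + 4.0415·e_1 = (0.6667, 4.7778, -0.8889, 0.7778).
‖u_2‖ = 4.9666, so e_2 = (0.1342, 0.9620, -0.1790, 0.1566).

Q = [[-0.5774, 0.1342], [0.1925, 0.9620], [0.7698, -0.1790], [0.1925, 0.1566]], R = [[5.1962, -4.0415], [0.0000, 4.9666]]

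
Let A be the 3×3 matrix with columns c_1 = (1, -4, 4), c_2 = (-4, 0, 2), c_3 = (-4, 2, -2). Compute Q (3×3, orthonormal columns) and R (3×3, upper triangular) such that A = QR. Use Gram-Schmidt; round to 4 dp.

e_1 = c_1/‖c_1‖ = (1, -4, 4)/5.7446 = (0.1741, -0.6963, 0.6963).
r_{12} = e_1·c_2 = 0.6963.
u_2 = c_2 − 0.6963·e_1 = (-4.1212, 0.4848, 1.5152).
‖u_2‖ = 4.4176, so e_2 = (-0.9329, 0.1098, 0.3430).
r_{13} = e_1·c_3 = -3.4816; r_{23} = e_2·c_3 = 3.2652.
u_3 = c_3 + 3.4816·e_1 − 3.2652·e_2 = (-0.3478, -0.7826, -0.6957).
‖u_3‖ = 1.1034, so e_3 = (-0.3152, -0.7093, -0.6305).

Q = [[0.1741, -0.9329, -0.3152], [-0.6963, 0.1098, -0.7093], [0.6963, 0.3430, -0.6305]], R = [[5.7446, 0.6963, -3.4816], [0.0000, 4.4176, 3.2652], [0.0000, 0.0000, 1.1034]]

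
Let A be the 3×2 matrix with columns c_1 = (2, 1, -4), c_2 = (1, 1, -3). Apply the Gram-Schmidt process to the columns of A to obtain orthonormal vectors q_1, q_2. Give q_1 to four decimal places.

q_1 = c_1/‖c_1‖ = (2, 1, -4)/4.5826 = (0.4364, 0.2182, -0.8729).

q_1 = (0.4364, 0.2182, -0.8729)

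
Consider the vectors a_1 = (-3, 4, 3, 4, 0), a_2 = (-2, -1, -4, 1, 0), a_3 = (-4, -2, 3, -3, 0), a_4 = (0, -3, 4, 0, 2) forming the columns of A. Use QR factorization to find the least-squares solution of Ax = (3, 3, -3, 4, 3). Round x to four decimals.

x = (0.2632, 0.3338, -1.1547, 0.3491)

q_1 = a_1/‖a_1‖ = (-3, 4, 3, 4, 0)/7.0711 = (-0.4243, 0.5657, 0.4243, 0.5657, 0.0000).
r_{12} = q_1·a_2 = -0.8485.
u_2 = a_2 + 0.8485·q_1 = (-2.3600, -0.5200, -3.6400, 1.4800, 0.0000).
‖u_2‖ = 4.6130, so q_2 = (-0.5116, -0.1127, -0.7891, 0.3208, 0.0000).
r_{13} = q_1·a_3 = 0.1414; r_{23} = q_2·a_3 = -1.0579.
u_3 = a_3 − 0.1414·q_1 + 1.0579·q_2 = (-4.4812, -2.1992, 2.1053, -2.7406, 0.0000).
‖u_3‖ = 6.0713, so q_3 = (-0.7381, -0.3622, 0.3468, -0.4514, 0.0000).
r_{14} = q_1·a_4 = 0.0000; r_{24} = q_2·a_4 = -2.8181; r_{34} = q_3·a_4 = 2.4737.
u_4 = a_4 + 0.0000·q_1 + 2.8181·q_2 − 2.4737·q_3 = (0.3841, -2.4216, 0.9185, 2.0208, 2.0000).
‖u_4‖ = 3.8651, so q_4 = (0.0994, -0.6265, 0.2376, 0.5228, 0.5175).
Qᵀb = (1.4142, 1.7776, -6.1469, 1.3493).
Back-substitute: x_4 = 1.3493/3.8651 = 0.3491.
x_3 = (-6.1469 − 2.4737·0.3491)/6.0713 = -1.1547.
x_2 = (1.7776 + 1.0579·(-1.1547) + 2.8181·0.3491)/4.6130 = 0.3338.
x_1 = (1.4142 + 0.8485·0.3338 − 0.1414·(-1.1547) + 0.0000·0.3491)/7.0711 = 0.2632.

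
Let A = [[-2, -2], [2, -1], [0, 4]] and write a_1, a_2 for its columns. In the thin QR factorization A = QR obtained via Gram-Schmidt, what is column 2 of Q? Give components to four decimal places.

q_2 = (-0.3313, -0.3313, 0.8835)

a_1 = (-2, 2, 0); ‖a_1‖ = 2.8284, so q_1 = (-0.7071, 0.7071, 0.0000).
q_1·a_2 = (-0.7071)·(-2) + 0.7071·(-1) + 0.0000·4 = 0.7071.
u_2 = a_2 − 0.7071·q_1 = (-1.5000, -1.5000, 4.0000).
‖u_2‖ = 4.5277, so q_2 = (-0.3313, -0.3313, 0.8835).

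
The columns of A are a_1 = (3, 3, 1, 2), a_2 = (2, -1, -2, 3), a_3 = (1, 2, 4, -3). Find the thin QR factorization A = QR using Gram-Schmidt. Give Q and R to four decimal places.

q_1 = a_1/‖a_1‖ = (3, 3, 1, 2)/4.7958 = (0.6255, 0.6255, 0.2085, 0.4170).
r_{12} = q_1·a_2 = 1.4596.
u_2 = a_2 − 1.4596·q_1 = (1.0870, -1.9130, -2.3043, 2.3913).
‖u_2‖ = 3.9837, so q_2 = (0.2729, -0.4802, -0.5784, 0.6003).
r_{13} = q_1·a_3 = 1.4596; r_{23} = q_2·a_3 = -4.8022.
u_3 = a_3 − 1.4596·q_1 + 4.8022·q_2 = (1.3973, -1.2192, 0.9178, -0.7260).
‖u_3‖ = 2.1928, so q_3 = (0.6372, -0.5560, 0.4186, -0.3311).

Q = [[0.6255, 0.2729, 0.6372], [0.6255, -0.4802, -0.5560], [0.2085, -0.5784, 0.4186], [0.4170, 0.6003, -0.3311]], R = [[4.7958, 1.4596, 1.4596], [0.0000, 3.9837, -4.8022], [0.0000, 0.0000, 2.1928]]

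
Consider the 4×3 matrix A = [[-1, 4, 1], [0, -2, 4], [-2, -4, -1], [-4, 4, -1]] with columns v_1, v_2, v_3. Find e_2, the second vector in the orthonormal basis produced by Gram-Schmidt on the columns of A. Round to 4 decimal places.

e_2 = (0.5103, -0.2977, -0.7654, 0.2551)

v_1 = (-1, 0, -2, -4); ‖v_1‖ = 4.5826, so e_1 = (-0.2182, 0.0000, -0.4364, -0.8729).
e_1·v_2 = (-0.2182)·4 + 0.0000·(-2) + (-0.4364)·(-4) + (-0.8729)·4 = -2.6186.
u_2 = v_2 + 2.6186·e_1 = (3.4286, -2.0000, -5.1429, 1.7143).
‖u_2‖ = 6.7188, so e_2 = (0.5103, -0.2977, -0.7654, 0.2551).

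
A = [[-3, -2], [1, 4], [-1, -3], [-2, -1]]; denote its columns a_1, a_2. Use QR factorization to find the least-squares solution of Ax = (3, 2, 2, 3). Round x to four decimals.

a_1 = (-3, 1, -1, -2); ‖a_1‖ = 3.8730, so q_1 = (-0.7746, 0.2582, -0.2582, -0.5164).
q_1·a_2 = (-0.7746)·(-2) + 0.2582·4 + (-0.2582)·(-3) + (-0.5164)·(-1) = 3.8730.
u_2 = a_2 − 3.8730·q_1 = (1.0000, 3.0000, -2.0000, 1.0000).
‖u_2‖ = 3.8730, so q_2 = (0.2582, 0.7746, -0.5164, 0.2582).
Qᵀb = (-3.8730, 2.0656).
Back-substitute: x_2 = 2.0656/3.8730 = 0.5333.
x_1 = (-3.8730 − 3.8730·0.5333)/3.8730 = -1.5333.

x = (-1.5333, 0.5333)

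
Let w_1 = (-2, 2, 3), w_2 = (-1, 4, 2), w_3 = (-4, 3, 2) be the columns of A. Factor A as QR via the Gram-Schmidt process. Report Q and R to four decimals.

w_1 = (-2, 2, 3); ‖w_1‖ = 4.1231, so e_1 = (-0.4851, 0.4851, 0.7276).
e_1·w_2 = (-0.4851)·(-1) + 0.4851·4 + 0.7276·2 = 3.8806.
u_2 = w_2 − 3.8806·e_1 = (0.8824, 2.1176, -0.8235).
‖u_2‖ = 2.4375, so e_2 = (0.3620, 0.8688, -0.3379).
e_1·w_3 = (-0.4851)·(-4) + 0.4851·3 + 0.7276·2 = 4.8507; e_2·w_3 = 0.3620·(-4) + 0.8688·3 + (-0.3379)·2 = 0.4827.
u_3 = w_3 − 4.8507·e_1 − 0.4827·e_2 = (-1.8218, 0.2277, -1.3663).
‖u_3‖ = 2.2886, so e_3 = (-0.7960, 0.0995, -0.5970).

Q = [[-0.4851, 0.3620, -0.7960], [0.4851, 0.8688, 0.0995], [0.7276, -0.3379, -0.5970]], R = [[4.1231, 3.8806, 4.8507], [0.0000, 2.4375, 0.4827], [0.0000, 0.0000, 2.2886]]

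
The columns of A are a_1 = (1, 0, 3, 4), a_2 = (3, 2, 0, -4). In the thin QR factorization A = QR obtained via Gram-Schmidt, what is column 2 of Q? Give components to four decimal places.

q_2 = (0.7379, 0.4216, 0.3162, -0.4216)

a_1 = (1, 0, 3, 4); ‖a_1‖ = 5.0990, so q_1 = (0.1961, 0.0000, 0.5883, 0.7845).
q_1·a_2 = 0.1961·3 + 0.0000·2 + 0.5883·0 + 0.7845·(-4) = -2.5495.
u_2 = a_2 + 2.5495·q_1 = (3.5000, 2.0000, 1.5000, -2.0000).
‖u_2‖ = 4.7434, so q_2 = (0.7379, 0.4216, 0.3162, -0.4216).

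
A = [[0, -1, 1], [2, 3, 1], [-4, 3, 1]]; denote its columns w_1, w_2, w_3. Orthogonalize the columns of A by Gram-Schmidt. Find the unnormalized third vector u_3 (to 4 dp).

q_1 = w_1/‖w_1‖ = (0, 2, -4)/4.4721 = (0.0000, 0.4472, -0.8944).
r_{12} = q_1·w_2 = -1.3416.
u_2 = w_2 + 1.3416·q_1 = (-1.0000, 3.6000, 1.8000).
‖u_2‖ = 4.1473, so q_2 = (-0.2411, 0.8680, 0.4340).
r_{13} = q_1·w_3 = -0.4472; r_{23} = q_2·w_3 = 1.0609.
u_3 = w_3 + 0.4472·q_1 − 1.0609·q_2 = (1.2558, 0.2791, 0.1395).

u_3 = (1.2558, 0.2791, 0.1395)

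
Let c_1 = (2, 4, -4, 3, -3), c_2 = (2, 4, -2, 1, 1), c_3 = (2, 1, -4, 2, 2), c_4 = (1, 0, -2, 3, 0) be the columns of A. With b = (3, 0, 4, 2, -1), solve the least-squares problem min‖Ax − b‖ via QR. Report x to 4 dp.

x = (-0.7471, 1.4809, -2.0366, 2.4609)

c_1 = (2, 4, -4, 3, -3); ‖c_1‖ = 7.3485, so q_1 = (0.2722, 0.5443, -0.5443, 0.4082, -0.4082).
q_1·c_2 = 0.2722·2 + 0.5443·4 + (-0.5443)·(-2) + 0.4082·1 + (-0.4082)·1 = 3.8103.
u_2 = c_2 − 3.8103·q_1 = (0.9630, 1.9259, 0.0741, -0.5556, 2.5556).
‖u_2‖ = 3.3884, so q_2 = (0.2842, 0.5684, 0.0219, -0.1640, 0.7542).
q_1·c_3 = 0.2722·2 + 0.5443·1 + (-0.5443)·(-4) + 0.4082·2 + (-0.4082)·2 = 3.2660; q_2·c_3 = 0.2842·2 + 0.5684·1 + 0.0219·(-4) + (-0.1640)·2 + 0.7542·2 = 2.2298.
u_3 = c_3 − 3.2660·q_1 − 2.2298·q_2 = (0.4774, -2.0452, -2.2710, 1.0323, 1.6516).
‖u_3‖ = 3.6553, so q_3 = (0.1306, -0.5595, -0.6213, 0.2824, 0.4518).
q_1·c_4 = 0.2722·1 + 0.5443·0 + (-0.5443)·(-2) + 0.4082·3 + (-0.4082)·0 = 2.5856; q_2·c_4 = 0.2842·1 + 0.5684·0 + 0.0219·(-2) + (-0.1640)·3 + 0.7542·0 = -0.2514; q_3·c_4 = 0.1306·1 + (-0.5595)·0 + (-0.6213)·(-2) + 0.2824·3 + 0.4518·0 = 2.2204.
u_4 = c_4 − 2.5856·q_1 + 0.2514·q_2 − 2.2204·q_3 = (0.0777, -0.0222, 0.7924, 1.2762, 0.2419).
‖u_4‖ = 1.5237, so q_4 = (0.0510, -0.0146, 0.5200, 0.8376, 0.1588).
Qᵀb = (-0.1361, -0.1421, -1.9803, 3.7496).
Back-substitute: x_4 = 3.7496/1.5237 = 2.4609.
x_3 = (-1.9803 − 2.2204·2.4609)/3.6553 = -2.0366.
x_2 = (-0.1421 − 2.2298·(-2.0366) + 0.2514·2.4609)/3.3884 = 1.4809.
x_1 = (-0.1361 − 3.8103·1.4809 − 3.2660·(-2.0366) − 2.5856·2.4609)/7.3485 = -0.7471.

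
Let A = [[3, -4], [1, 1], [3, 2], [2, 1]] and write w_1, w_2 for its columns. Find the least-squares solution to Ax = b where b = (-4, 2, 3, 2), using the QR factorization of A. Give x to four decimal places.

x = (0.2897, 1.2213)

w_1 = (3, 1, 3, 2); ‖w_1‖ = 4.7958, so e_1 = (0.6255, 0.2085, 0.6255, 0.4170).
e_1·w_2 = 0.6255·(-4) + 0.2085·1 + 0.6255·2 + 0.4170·1 = -0.6255.
u_2 = w_2 + 0.6255·e_1 = (-3.6087, 1.1304, 2.3913, 1.2609).
‖u_2‖ = 4.6485, so e_2 = (-0.7763, 0.2432, 0.5144, 0.2712).
Qᵀb = (0.6255, 5.6774).
Back-substitute: x_2 = 5.6774/4.6485 = 1.2213.
x_1 = (0.6255 + 0.6255·1.2213)/4.7958 = 0.2897.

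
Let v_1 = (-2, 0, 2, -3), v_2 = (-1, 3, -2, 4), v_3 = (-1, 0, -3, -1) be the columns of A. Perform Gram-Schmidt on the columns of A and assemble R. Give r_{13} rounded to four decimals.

r_{13} = -0.2425

e_1 = v_1/‖v_1‖ = (-2, 0, 2, -3)/4.1231 = (-0.4851, 0.0000, 0.4851, -0.7276).
r_{13} = e_1·v_3 = -0.2425.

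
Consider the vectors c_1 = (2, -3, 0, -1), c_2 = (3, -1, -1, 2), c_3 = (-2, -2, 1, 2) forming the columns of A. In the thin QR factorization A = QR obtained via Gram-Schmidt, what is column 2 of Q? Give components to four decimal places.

q_1 = c_1/‖c_1‖ = (2, -3, 0, -1)/3.7417 = (0.5345, -0.8018, 0.0000, -0.2673).
r_{12} = q_1·c_2 = 1.8708.
u_2 = c_2 − 1.8708·q_1 = (2.0000, 0.5000, -1.0000, 2.5000).
‖u_2‖ = 3.3912, so q_2 = (0.5898, 0.1474, -0.2949, 0.7372).

q_2 = (0.5898, 0.1474, -0.2949, 0.7372)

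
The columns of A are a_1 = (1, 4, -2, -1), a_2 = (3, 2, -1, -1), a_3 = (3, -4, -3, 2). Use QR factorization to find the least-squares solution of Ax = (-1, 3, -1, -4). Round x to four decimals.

a_1 = (1, 4, -2, -1); ‖a_1‖ = 4.6904, so e_1 = (0.2132, 0.8528, -0.4264, -0.2132).
e_1·a_2 = 0.2132·3 + 0.8528·2 + (-0.4264)·(-1) + (-0.2132)·(-1) = 2.9848.
u_2 = a_2 − 2.9848·e_1 = (2.3636, -0.5455, 0.2727, -0.3636).
‖u_2‖ = 2.4680, so e_2 = (0.9577, -0.2210, 0.1105, -0.1473).
e_1·a_3 = 0.2132·3 + 0.8528·(-4) + (-0.4264)·(-3) + (-0.2132)·2 = -1.9188; e_2·a_3 = 0.9577·3 + (-0.2210)·(-4) + 0.1105·(-3) + (-0.1473)·2 = 3.1310.
u_3 = a_3 + 1.9188·e_1 − 3.1310·e_2 = (0.4104, -1.6716, -4.1642, 2.0522).
‖u_3‖ = 4.9513, so e_3 = (0.0829, -0.3376, -0.8410, 0.4145).
Qᵀb = (3.6244, -1.1419, -1.9127).
Back-substitute: x_3 = -1.9127/4.9513 = -0.3863.
x_2 = (-1.1419 − 3.1310·(-0.3863))/2.4680 = 0.0274.
x_1 = (3.6244 − 2.9848·0.0274 + 1.9188·(-0.3863))/4.6904 = 0.5973.

x = (0.5973, 0.0274, -0.3863)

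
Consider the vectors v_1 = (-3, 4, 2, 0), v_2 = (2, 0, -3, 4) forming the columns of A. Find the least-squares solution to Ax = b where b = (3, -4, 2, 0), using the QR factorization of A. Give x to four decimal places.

x = (-0.8737, -0.3615)

v_1 = (-3, 4, 2, 0); ‖v_1‖ = 5.3852, so e_1 = (-0.5571, 0.7428, 0.3714, 0.0000).
e_1·v_2 = (-0.5571)·2 + 0.7428·0 + 0.3714·(-3) + 0.0000·4 = -2.2283.
u_2 = v_2 + 2.2283·e_1 = (0.7586, 1.6552, -2.1724, 4.0000).
‖u_2‖ = 4.9025, so e_2 = (0.1547, 0.3376, -0.4431, 0.8159).
Qᵀb = (-3.8996, -1.7725).
Back-substitute: x_2 = -1.7725/4.9025 = -0.3615.
x_1 = (-3.8996 + 2.2283·(-0.3615))/5.3852 = -0.8737.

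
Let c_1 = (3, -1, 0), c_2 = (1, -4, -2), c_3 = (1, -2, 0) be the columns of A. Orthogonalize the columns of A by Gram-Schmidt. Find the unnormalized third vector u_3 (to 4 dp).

c_1 = (3, -1, 0); ‖c_1‖ = 3.1623, so q_1 = (0.9487, -0.3162, 0.0000).
q_1·c_2 = 0.9487·1 + (-0.3162)·(-4) + 0.0000·(-2) = 2.2136.
u_2 = c_2 − 2.2136·q_1 = (-1.1000, -3.3000, -2.0000).
‖u_2‖ = 4.0125, so q_2 = (-0.2741, -0.8224, -0.4984).
q_1·c_3 = 0.9487·1 + (-0.3162)·(-2) + 0.0000·0 = 1.5811; q_2·c_3 = (-0.2741)·1 + (-0.8224)·(-2) + (-0.4984)·0 = 1.3707.
u_3 = c_3 − 1.5811·q_1 − 1.3707·q_2 = (-0.1242, -0.3727, 0.6832).

u_3 = (-0.1242, -0.3727, 0.6832)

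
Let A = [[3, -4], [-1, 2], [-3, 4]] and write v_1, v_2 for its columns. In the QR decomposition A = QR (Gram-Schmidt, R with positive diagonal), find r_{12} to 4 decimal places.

r_{12} = -5.9648

v_1 = (3, -1, -3); ‖v_1‖ = 4.3589, so q_1 = (0.6882, -0.2294, -0.6882).
r_{12} = q_1·v_2 = -5.9648.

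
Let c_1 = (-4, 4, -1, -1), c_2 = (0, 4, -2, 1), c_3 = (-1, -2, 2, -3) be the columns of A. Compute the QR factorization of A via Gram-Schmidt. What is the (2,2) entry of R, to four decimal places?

r_{22} = 3.5355

c_1 = (-4, 4, -1, -1); ‖c_1‖ = 5.8310, so e_1 = (-0.6860, 0.6860, -0.1715, -0.1715).
e_1·c_2 = (-0.6860)·0 + 0.6860·4 + (-0.1715)·(-2) + (-0.1715)·1 = 2.9155.
u_2 = c_2 − 2.9155·e_1 = (2.0000, 2.0000, -1.5000, 1.5000).
r_{22} = ‖u_2‖ = 3.5355.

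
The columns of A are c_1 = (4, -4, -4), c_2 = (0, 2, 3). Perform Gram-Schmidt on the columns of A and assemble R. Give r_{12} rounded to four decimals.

r_{12} = -2.8868

e_1 = c_1/‖c_1‖ = (4, -4, -4)/6.9282 = (0.5774, -0.5774, -0.5774).
r_{12} = e_1·c_2 = -2.8868.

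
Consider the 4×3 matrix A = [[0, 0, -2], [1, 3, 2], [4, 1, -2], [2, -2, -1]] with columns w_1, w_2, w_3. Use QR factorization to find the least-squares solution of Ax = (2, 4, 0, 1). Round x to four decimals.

e_1 = w_1/‖w_1‖ = (0, 1, 4, 2)/4.5826 = (0.0000, 0.2182, 0.8729, 0.4364).
r_{12} = e_1·w_2 = 0.6547.
u_2 = w_2 − 0.6547·e_1 = (0.0000, 2.8571, 0.4286, -2.2857).
‖u_2‖ = 3.6839, so e_2 = (0.0000, 0.7756, 0.1163, -0.6205).
r_{13} = e_1·w_3 = -1.7457; r_{23} = e_2·w_3 = 1.9389.
u_3 = w_3 + 1.7457·e_1 − 1.9389·e_2 = (-2.0000, 0.8772, -0.7018, 0.9649).
‖u_3‖ = 2.4886, so e_3 = (-0.8037, 0.3525, -0.2820, 0.3877).
Qᵀb = (1.3093, 2.4818, 0.1903).
Back-substitute: x_3 = 0.1903/2.4886 = 0.0765.
x_2 = (2.4818 − 1.9389·0.0765)/3.6839 = 0.6334.
x_1 = (1.3093 − 0.6547·0.6334 + 1.7457·0.0765)/4.5826 = 0.2244.

x = (0.2244, 0.6334, 0.0765)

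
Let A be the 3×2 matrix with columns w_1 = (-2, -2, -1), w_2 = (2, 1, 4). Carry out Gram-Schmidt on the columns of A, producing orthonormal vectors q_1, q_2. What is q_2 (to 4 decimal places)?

q_1 = w_1/‖w_1‖ = (-2, -2, -1)/3.0000 = (-0.6667, -0.6667, -0.3333).
r_{12} = q_1·w_2 = -3.3333.
u_2 = w_2 + 3.3333·q_1 = (-0.2222, -1.2222, 2.8889).
‖u_2‖ = 3.1447, so q_2 = (-0.0707, -0.3887, 0.9187).

q_2 = (-0.0707, -0.3887, 0.9187)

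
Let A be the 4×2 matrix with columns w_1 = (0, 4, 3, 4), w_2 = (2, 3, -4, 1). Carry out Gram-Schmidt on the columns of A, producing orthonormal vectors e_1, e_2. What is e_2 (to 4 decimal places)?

e_1 = w_1/‖w_1‖ = (0, 4, 3, 4)/6.4031 = (0.0000, 0.6247, 0.4685, 0.6247).
r_{12} = e_1·w_2 = 0.6247.
u_2 = w_2 − 0.6247·e_1 = (2.0000, 2.6098, -4.2927, 0.6098).
‖u_2‖ = 5.4415, so e_2 = (0.3675, 0.4796, -0.7889, 0.1121).

e_2 = (0.3675, 0.4796, -0.7889, 0.1121)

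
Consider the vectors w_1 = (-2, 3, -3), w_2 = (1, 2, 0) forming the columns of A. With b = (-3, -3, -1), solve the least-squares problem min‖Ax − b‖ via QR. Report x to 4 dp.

x = (0.3830, -2.1064)

w_1 = (-2, 3, -3); ‖w_1‖ = 4.6904, so q_1 = (-0.4264, 0.6396, -0.6396).
q_1·w_2 = (-0.4264)·1 + 0.6396·2 + (-0.6396)·0 = 0.8528.
u_2 = w_2 − 0.8528·q_1 = (1.3636, 1.4545, 0.5455).
‖u_2‖ = 2.0671, so q_2 = (0.6597, 0.7037, 0.2639).
Qᵀb = (0.0000, -4.3540).
Back-substitute: x_2 = -4.3540/2.0671 = -2.1064.
x_1 = (0.0000 − 0.8528·(-2.1064))/4.6904 = 0.3830.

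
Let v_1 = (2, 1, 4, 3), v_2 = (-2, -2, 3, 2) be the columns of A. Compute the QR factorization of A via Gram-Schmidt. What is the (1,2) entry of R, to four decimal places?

r_{12} = 2.1909

e_1 = v_1/‖v_1‖ = (2, 1, 4, 3)/5.4772 = (0.3651, 0.1826, 0.7303, 0.5477).
r_{12} = e_1·v_2 = 2.1909.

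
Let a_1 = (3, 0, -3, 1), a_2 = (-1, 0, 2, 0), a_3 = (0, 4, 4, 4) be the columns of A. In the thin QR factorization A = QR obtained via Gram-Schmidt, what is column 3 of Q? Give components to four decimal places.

a_1 = (3, 0, -3, 1); ‖a_1‖ = 4.3589, so e_1 = (0.6882, 0.0000, -0.6882, 0.2294).
e_1·a_2 = 0.6882·(-1) + 0.0000·0 + (-0.6882)·2 + 0.2294·0 = -2.0647.
u_2 = a_2 + 2.0647·e_1 = (0.4211, 0.0000, 0.5789, 0.4737).
‖u_2‖ = 0.8584, so e_2 = (0.4905, 0.0000, 0.6745, 0.5518).
e_1·a_3 = 0.6882·0 + 0.0000·4 + (-0.6882)·4 + 0.2294·4 = -1.8353; e_2·a_3 = 0.4905·0 + 0.0000·4 + 0.6745·4 + 0.5518·4 = 4.9051.
u_3 = a_3 + 1.8353·e_1 − 4.9051·e_2 = (-1.1429, 4.0000, -0.5714, 1.7143).
‖u_3‖ = 4.5356, so e_3 = (-0.2520, 0.8819, -0.1260, 0.3780).

e_3 = (-0.2520, 0.8819, -0.1260, 0.3780)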